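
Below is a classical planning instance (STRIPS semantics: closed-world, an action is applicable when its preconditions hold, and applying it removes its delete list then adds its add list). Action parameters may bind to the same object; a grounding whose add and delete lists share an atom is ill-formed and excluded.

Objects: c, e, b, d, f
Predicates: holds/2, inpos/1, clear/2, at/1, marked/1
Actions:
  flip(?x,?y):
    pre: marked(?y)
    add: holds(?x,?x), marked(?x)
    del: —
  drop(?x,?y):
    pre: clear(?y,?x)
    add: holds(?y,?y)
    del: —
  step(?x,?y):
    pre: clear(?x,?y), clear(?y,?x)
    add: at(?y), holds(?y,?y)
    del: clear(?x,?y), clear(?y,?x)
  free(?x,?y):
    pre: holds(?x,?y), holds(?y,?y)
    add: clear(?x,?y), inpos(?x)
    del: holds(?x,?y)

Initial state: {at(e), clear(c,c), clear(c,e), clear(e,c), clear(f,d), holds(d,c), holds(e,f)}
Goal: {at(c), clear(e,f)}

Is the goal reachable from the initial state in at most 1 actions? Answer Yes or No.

1. drop(d,f)  →  {at(e), clear(c,c), clear(c,e), clear(e,c), clear(f,d), holds(d,c), holds(e,f), holds(f,f)}
2. step(c,c)  →  {at(c), at(e), clear(c,e), clear(e,c), clear(f,d), holds(c,c), holds(d,c), holds(e,f), holds(f,f)}
3. free(e,f)  →  {at(c), at(e), clear(c,e), clear(e,c), clear(e,f), clear(f,d), holds(c,c), holds(d,c), holds(f,f), inpos(e)}
optimal plan length = 3; 3 > 1

No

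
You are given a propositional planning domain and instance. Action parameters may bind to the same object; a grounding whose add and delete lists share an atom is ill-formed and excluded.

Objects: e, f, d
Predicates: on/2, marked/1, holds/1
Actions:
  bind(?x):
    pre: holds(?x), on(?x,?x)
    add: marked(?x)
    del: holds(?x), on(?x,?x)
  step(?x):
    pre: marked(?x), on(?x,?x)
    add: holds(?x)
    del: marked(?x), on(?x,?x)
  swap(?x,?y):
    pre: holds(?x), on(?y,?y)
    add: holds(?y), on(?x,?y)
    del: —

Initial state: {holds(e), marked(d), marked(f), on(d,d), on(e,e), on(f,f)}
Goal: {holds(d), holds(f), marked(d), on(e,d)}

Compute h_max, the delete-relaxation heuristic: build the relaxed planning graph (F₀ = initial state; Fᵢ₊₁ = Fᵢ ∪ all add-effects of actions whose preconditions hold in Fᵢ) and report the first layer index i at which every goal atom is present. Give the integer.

1

F0 = init (6 atoms)
F1 = F0 ∪ {holds(d), holds(f), marked(e), on(e,d), on(e,f)}  (11 atoms)
goal ⊆ F1  ⇒  h_max = 1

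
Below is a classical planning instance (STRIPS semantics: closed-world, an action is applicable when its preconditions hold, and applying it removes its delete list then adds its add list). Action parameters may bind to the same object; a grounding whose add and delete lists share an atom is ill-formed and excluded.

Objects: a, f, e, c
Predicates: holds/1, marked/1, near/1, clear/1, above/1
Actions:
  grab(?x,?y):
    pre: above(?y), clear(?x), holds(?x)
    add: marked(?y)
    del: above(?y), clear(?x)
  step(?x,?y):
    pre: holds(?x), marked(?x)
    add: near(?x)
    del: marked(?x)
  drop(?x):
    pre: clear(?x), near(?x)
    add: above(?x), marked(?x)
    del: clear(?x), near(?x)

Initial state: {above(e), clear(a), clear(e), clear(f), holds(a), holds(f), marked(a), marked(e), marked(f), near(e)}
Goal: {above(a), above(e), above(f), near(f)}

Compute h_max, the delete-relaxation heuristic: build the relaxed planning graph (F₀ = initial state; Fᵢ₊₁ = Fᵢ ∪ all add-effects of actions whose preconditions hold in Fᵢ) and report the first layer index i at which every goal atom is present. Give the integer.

F0 = init (10 atoms)
F1 = F0 ∪ {near(a), near(f)}  (12 atoms)
F2 = F1 ∪ {above(a), above(f)}  (14 atoms)
goal ⊆ F2  ⇒  h_max = 2

2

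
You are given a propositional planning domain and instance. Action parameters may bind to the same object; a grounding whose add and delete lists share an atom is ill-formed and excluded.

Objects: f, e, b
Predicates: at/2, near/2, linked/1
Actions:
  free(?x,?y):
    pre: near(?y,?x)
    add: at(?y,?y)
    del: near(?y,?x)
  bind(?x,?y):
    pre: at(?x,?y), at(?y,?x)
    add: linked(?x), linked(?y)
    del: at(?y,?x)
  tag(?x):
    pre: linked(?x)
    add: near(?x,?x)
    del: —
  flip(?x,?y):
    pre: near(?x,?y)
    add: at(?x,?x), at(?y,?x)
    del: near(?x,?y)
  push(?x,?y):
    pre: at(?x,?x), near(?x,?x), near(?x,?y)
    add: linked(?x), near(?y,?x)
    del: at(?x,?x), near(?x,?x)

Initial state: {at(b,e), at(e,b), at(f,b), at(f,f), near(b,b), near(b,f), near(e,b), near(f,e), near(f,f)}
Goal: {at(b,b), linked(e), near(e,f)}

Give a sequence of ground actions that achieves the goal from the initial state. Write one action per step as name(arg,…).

1. free(f,b)  →  {at(b,b), at(b,e), at(e,b), at(f,b), at(f,f), near(b,b), near(e,b), near(f,e), near(f,f)}
2. bind(e,b)  →  {at(b,b), at(e,b), at(f,b), at(f,f), linked(b), linked(e), near(b,b), near(e,b), near(f,e), near(f,f)}
3. push(f,e)  →  {at(b,b), at(e,b), at(f,b), linked(b), linked(e), linked(f), near(b,b), near(e,b), near(e,f), near(f,e)}

free(f,b); bind(e,b); push(f,e)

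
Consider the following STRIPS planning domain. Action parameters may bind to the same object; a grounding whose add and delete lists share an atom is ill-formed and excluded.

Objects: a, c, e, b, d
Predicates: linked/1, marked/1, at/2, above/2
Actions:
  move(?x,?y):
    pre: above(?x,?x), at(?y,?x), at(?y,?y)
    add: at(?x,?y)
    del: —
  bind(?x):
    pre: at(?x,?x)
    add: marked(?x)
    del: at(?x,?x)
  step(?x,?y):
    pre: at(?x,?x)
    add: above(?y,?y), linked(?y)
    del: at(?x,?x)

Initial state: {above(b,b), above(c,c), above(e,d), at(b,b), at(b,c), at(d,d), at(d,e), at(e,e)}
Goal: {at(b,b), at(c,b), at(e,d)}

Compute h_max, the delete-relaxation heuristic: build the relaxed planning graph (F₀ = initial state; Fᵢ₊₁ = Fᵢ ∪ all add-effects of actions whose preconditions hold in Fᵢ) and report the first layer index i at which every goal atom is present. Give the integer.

2

F0 = init (8 atoms)
F1 = F0 ∪ {above(a,a), above(d,d), above(e,e), at(c,b), linked(a), linked(b), linked(c), linked(d), linked(e), marked(b), marked(d), marked(e)}  (20 atoms)
F2 = F1 ∪ {at(e,d)}  (21 atoms)
goal ⊆ F2  ⇒  h_max = 2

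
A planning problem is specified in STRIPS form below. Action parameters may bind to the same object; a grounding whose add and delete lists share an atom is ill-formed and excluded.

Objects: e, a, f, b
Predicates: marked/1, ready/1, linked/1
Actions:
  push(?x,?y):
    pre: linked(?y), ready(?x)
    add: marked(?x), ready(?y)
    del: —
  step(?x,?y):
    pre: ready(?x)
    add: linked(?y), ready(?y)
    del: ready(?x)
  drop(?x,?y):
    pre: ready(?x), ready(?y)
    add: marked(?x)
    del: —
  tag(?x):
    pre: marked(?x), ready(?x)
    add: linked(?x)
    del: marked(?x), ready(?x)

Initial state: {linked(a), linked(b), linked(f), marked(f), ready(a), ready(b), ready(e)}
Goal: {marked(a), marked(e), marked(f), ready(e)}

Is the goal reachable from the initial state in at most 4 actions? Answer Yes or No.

Yes

1. push(e,a)  →  {linked(a), linked(b), linked(f), marked(e), marked(f), ready(a), ready(b), ready(e)}
2. push(a,a)  →  {linked(a), linked(b), linked(f), marked(a), marked(e), marked(f), ready(a), ready(b), ready(e)}
optimal plan length = 2; 2 ≤ 4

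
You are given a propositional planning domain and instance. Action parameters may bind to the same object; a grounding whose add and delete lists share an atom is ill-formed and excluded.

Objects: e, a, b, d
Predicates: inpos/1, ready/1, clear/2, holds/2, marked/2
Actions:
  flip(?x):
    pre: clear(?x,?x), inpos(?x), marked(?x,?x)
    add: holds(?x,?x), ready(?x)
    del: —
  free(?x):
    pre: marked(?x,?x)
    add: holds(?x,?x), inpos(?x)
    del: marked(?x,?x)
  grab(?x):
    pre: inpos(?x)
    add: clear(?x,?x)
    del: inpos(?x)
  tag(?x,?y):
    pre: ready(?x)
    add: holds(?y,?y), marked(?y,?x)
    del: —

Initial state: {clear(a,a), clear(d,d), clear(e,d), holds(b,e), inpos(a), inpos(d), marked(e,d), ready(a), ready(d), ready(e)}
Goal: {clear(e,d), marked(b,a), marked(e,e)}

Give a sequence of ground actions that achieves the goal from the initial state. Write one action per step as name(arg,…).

1. tag(e,e)  →  {clear(a,a), clear(d,d), clear(e,d), holds(b,e), holds(e,e), inpos(a), inpos(d), marked(e,d), marked(e,e), ready(a), ready(d), ready(e)}
2. tag(a,b)  →  {clear(a,a), clear(d,d), clear(e,d), holds(b,b), holds(b,e), holds(e,e), inpos(a), inpos(d), marked(b,a), marked(e,d), marked(e,e), ready(a), ready(d), ready(e)}

tag(e,e); tag(a,b)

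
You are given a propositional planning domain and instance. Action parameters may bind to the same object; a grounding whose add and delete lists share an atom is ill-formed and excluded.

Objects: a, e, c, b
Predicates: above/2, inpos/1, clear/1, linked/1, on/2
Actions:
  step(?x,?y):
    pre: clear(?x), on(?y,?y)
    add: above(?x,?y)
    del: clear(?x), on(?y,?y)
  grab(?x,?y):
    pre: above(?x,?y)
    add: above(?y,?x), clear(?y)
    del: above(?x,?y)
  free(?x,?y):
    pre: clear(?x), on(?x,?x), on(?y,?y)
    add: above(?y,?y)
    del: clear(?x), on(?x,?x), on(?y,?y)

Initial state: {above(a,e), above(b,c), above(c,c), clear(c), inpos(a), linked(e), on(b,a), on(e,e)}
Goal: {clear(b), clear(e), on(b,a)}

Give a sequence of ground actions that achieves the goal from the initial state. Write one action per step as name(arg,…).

1. grab(a,e)  →  {above(b,c), above(c,c), above(e,a), clear(c), clear(e), inpos(a), linked(e), on(b,a), on(e,e)}
2. grab(b,c)  →  {above(c,b), above(c,c), above(e,a), clear(c), clear(e), inpos(a), linked(e), on(b,a), on(e,e)}
3. grab(c,b)  →  {above(b,c), above(c,c), above(e,a), clear(b), clear(c), clear(e), inpos(a), linked(e), on(b,a), on(e,e)}

grab(a,e); grab(b,c); grab(c,b)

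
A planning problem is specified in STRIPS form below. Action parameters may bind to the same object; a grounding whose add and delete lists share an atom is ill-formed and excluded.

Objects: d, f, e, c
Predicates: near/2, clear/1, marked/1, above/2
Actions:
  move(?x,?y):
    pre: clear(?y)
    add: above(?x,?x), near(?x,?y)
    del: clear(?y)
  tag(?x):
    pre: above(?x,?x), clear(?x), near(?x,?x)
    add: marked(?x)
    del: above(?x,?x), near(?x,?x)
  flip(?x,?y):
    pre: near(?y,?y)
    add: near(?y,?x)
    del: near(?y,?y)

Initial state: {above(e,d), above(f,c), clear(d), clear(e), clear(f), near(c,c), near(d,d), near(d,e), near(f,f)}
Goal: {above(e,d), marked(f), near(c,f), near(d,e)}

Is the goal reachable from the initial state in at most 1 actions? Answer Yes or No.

1. move(f,d)  →  {above(e,d), above(f,c), above(f,f), clear(e), clear(f), near(c,c), near(d,d), near(d,e), near(f,d), near(f,f)}
2. tag(f)  →  {above(e,d), above(f,c), clear(e), clear(f), marked(f), near(c,c), near(d,d), near(d,e), near(f,d)}
3. move(c,f)  →  {above(c,c), above(e,d), above(f,c), clear(e), marked(f), near(c,c), near(c,f), near(d,d), near(d,e), near(f,d)}
optimal plan length = 3; 3 > 1

No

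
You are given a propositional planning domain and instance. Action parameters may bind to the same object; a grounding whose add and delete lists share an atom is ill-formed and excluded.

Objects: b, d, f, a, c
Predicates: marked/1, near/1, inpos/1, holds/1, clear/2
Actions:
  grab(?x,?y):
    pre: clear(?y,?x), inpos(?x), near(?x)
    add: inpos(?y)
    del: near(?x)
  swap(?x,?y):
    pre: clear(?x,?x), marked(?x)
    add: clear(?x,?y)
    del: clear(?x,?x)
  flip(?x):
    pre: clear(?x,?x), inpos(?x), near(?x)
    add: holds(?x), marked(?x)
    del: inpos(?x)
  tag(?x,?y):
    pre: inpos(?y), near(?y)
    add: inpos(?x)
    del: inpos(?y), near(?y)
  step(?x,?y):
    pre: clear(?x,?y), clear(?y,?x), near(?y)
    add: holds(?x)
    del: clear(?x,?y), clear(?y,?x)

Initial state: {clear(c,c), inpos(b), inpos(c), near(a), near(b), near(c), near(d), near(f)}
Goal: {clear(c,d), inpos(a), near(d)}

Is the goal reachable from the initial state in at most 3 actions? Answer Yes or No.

Yes

1. flip(c)  →  {clear(c,c), holds(c), inpos(b), marked(c), near(a), near(b), near(c), near(d), near(f)}
2. swap(c,d)  →  {clear(c,d), holds(c), inpos(b), marked(c), near(a), near(b), near(c), near(d), near(f)}
3. tag(a,b)  →  {clear(c,d), holds(c), inpos(a), marked(c), near(a), near(c), near(d), near(f)}
optimal plan length = 3; 3 ≤ 3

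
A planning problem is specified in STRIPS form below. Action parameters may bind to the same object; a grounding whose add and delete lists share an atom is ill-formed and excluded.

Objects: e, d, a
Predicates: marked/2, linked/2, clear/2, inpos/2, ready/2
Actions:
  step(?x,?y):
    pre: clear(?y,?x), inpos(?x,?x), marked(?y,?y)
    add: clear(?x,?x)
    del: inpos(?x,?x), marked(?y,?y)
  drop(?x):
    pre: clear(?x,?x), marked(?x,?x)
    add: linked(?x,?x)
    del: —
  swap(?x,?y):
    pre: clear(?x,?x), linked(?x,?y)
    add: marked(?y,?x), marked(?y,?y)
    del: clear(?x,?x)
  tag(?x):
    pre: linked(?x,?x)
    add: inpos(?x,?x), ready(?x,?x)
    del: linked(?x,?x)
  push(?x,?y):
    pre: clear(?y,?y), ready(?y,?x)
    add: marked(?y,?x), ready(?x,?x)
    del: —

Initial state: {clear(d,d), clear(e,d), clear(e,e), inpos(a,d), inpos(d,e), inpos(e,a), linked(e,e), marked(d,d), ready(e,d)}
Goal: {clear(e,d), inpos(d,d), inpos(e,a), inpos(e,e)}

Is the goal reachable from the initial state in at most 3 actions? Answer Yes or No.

1. drop(d)  →  {clear(d,d), clear(e,d), clear(e,e), inpos(a,d), inpos(d,e), inpos(e,a), linked(d,d), linked(e,e), marked(d,d), ready(e,d)}
2. tag(e)  →  {clear(d,d), clear(e,d), clear(e,e), inpos(a,d), inpos(d,e), inpos(e,a), inpos(e,e), linked(d,d), marked(d,d), ready(e,d), ready(e,e)}
3. tag(d)  →  {clear(d,d), clear(e,d), clear(e,e), inpos(a,d), inpos(d,d), inpos(d,e), inpos(e,a), inpos(e,e), marked(d,d), ready(d,d), ready(e,d), ready(e,e)}
optimal plan length = 3; 3 ≤ 3

Yes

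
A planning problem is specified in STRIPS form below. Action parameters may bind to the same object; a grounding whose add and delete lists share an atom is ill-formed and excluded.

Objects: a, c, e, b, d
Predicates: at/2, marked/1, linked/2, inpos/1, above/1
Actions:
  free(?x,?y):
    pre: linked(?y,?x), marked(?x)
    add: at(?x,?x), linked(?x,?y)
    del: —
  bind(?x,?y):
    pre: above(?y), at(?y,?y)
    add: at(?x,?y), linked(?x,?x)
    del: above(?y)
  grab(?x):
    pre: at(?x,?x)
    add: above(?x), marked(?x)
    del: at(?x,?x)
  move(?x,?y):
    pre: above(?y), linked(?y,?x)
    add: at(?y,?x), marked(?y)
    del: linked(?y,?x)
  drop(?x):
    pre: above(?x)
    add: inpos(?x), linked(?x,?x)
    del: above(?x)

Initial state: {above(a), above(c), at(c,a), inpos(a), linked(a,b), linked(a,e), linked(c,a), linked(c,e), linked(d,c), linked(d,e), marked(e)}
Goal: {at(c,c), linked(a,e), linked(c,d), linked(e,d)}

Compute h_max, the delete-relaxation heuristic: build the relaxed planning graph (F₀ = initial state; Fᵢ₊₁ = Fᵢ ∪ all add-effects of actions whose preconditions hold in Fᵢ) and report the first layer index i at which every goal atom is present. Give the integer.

2

F0 = init (11 atoms)
F1 = F0 ∪ {at(a,b), at(a,e), at(c,e), at(e,e), inpos(c), linked(a,a), linked(c,c), linked(e,a), linked(e,c), linked(e,d), marked(a), marked(c)}  (23 atoms)
F2 = F1 ∪ {above(e), at(a,a), at(c,c), linked(a,c), linked(c,d)}  (28 atoms)
goal ⊆ F2  ⇒  h_max = 2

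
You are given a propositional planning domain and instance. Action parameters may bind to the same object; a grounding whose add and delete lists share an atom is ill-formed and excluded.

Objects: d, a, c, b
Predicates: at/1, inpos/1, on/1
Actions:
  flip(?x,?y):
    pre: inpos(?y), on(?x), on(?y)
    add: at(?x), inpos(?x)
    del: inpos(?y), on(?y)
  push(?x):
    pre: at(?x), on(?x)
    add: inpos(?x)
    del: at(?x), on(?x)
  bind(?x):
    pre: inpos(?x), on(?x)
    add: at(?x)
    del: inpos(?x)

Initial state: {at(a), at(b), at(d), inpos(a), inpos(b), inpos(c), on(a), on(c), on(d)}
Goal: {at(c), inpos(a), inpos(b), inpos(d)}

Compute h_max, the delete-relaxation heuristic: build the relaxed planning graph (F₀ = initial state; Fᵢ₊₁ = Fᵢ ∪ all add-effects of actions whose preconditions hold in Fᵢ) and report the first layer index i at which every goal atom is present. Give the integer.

F0 = init (9 atoms)
F1 = F0 ∪ {at(c), inpos(d)}  (11 atoms)
goal ⊆ F1  ⇒  h_max = 1

1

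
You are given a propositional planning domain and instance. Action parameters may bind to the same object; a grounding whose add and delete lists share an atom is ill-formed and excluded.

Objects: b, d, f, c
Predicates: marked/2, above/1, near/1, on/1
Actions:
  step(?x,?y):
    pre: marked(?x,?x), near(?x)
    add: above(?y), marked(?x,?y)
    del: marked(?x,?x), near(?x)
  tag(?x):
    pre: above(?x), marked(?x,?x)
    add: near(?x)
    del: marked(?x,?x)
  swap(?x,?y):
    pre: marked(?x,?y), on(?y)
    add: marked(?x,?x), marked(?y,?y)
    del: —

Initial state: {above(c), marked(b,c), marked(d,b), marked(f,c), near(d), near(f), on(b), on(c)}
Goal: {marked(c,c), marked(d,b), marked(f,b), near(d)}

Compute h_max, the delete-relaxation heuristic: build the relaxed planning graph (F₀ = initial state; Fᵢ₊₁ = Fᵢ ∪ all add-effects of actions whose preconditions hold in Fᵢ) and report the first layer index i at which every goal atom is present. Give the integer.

2

F0 = init (8 atoms)
F1 = F0 ∪ {marked(b,b), marked(c,c), marked(d,d), marked(f,f)}  (12 atoms)
F2 = F1 ∪ {above(b), above(d), above(f), marked(d,c), marked(d,f), marked(f,b), marked(f,d), near(c)}  (20 atoms)
goal ⊆ F2  ⇒  h_max = 2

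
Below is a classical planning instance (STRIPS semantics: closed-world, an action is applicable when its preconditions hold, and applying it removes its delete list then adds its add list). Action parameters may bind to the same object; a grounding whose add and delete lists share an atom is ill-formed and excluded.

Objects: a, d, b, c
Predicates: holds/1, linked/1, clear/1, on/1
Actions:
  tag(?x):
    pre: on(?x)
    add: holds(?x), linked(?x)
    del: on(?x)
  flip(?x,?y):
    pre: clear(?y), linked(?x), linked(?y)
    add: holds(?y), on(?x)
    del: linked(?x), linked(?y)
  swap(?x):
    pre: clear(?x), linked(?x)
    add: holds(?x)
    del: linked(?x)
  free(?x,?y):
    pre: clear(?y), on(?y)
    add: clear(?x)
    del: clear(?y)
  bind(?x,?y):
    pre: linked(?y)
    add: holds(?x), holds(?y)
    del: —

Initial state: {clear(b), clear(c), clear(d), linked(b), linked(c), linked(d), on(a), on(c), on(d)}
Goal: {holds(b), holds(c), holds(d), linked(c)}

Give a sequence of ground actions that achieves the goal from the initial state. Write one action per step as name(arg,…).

1. tag(d)  →  {clear(b), clear(c), clear(d), holds(d), linked(b), linked(c), linked(d), on(a), on(c)}
2. bind(b,c)  →  {clear(b), clear(c), clear(d), holds(b), holds(c), holds(d), linked(b), linked(c), linked(d), on(a), on(c)}

tag(d); bind(b,c)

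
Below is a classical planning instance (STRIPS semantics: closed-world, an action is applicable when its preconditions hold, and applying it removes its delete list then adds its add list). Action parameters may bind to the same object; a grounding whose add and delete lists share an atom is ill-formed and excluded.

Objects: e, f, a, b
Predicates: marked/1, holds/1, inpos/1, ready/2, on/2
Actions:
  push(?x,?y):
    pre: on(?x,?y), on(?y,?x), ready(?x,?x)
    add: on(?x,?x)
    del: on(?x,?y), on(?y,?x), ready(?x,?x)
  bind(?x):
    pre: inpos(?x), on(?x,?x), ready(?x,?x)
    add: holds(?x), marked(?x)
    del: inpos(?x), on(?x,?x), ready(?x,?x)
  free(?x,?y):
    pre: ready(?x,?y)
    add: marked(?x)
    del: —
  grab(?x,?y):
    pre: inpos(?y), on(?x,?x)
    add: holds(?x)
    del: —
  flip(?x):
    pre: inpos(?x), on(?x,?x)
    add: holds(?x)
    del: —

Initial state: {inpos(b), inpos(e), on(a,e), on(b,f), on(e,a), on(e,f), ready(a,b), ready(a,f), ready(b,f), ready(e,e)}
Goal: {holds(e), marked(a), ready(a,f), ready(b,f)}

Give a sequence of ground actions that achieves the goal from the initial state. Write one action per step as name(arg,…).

1. push(e,a)  →  {inpos(b), inpos(e), on(b,f), on(e,e), on(e,f), ready(a,b), ready(a,f), ready(b,f)}
2. free(a,f)  →  {inpos(b), inpos(e), marked(a), on(b,f), on(e,e), on(e,f), ready(a,b), ready(a,f), ready(b,f)}
3. grab(e,e)  →  {holds(e), inpos(b), inpos(e), marked(a), on(b,f), on(e,e), on(e,f), ready(a,b), ready(a,f), ready(b,f)}

push(e,a); free(a,f); grab(e,e)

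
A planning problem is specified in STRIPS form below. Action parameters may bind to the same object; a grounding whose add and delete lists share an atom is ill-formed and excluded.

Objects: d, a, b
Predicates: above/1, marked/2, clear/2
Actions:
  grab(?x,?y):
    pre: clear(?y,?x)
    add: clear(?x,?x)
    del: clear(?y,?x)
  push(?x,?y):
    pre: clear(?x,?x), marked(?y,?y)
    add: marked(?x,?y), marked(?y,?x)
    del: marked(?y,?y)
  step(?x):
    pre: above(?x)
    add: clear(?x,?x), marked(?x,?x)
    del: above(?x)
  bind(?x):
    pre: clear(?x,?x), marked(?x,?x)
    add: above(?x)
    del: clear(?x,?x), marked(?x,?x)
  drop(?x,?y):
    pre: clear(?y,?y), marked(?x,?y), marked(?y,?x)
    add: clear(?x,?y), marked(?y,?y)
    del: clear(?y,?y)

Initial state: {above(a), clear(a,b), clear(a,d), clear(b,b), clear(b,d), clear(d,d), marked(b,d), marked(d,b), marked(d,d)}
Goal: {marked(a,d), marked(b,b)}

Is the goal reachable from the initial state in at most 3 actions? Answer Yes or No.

1. step(a)  →  {clear(a,a), clear(a,b), clear(a,d), clear(b,b), clear(b,d), clear(d,d), marked(a,a), marked(b,d), marked(d,b), marked(d,d)}
2. push(d,a)  →  {clear(a,a), clear(a,b), clear(a,d), clear(b,b), clear(b,d), clear(d,d), marked(a,d), marked(b,d), marked(d,a), marked(d,b), marked(d,d)}
3. drop(d,b)  →  {clear(a,a), clear(a,b), clear(a,d), clear(b,d), clear(d,b), clear(d,d), marked(a,d), marked(b,b), marked(b,d), marked(d,a), marked(d,b), marked(d,d)}
optimal plan length = 3; 3 ≤ 3

Yes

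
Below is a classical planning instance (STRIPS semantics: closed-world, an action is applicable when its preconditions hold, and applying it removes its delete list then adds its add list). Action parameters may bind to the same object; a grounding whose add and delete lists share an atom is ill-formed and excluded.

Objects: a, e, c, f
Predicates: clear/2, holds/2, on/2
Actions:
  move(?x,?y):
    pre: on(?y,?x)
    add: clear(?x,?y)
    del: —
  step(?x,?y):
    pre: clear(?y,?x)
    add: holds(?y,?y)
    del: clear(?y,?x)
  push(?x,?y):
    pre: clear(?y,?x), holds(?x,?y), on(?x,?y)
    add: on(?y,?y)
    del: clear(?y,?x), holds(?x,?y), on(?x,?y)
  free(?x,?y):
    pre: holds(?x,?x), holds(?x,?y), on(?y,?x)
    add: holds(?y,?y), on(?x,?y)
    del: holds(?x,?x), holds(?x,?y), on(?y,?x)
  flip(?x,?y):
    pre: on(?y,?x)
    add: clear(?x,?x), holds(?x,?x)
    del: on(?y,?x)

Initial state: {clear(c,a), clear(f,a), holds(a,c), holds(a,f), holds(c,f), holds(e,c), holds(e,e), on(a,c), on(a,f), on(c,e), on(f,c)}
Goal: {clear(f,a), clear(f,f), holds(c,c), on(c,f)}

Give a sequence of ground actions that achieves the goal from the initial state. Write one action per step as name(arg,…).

1. step(a,c)  →  {clear(f,a), holds(a,c), holds(a,f), holds(c,c), holds(c,f), holds(e,c), holds(e,e), on(a,c), on(a,f), on(c,e), on(f,c)}
2. free(c,f)  →  {clear(f,a), holds(a,c), holds(a,f), holds(e,c), holds(e,e), holds(f,f), on(a,c), on(a,f), on(c,e), on(c,f)}
3. free(e,c)  →  {clear(f,a), holds(a,c), holds(a,f), holds(c,c), holds(f,f), on(a,c), on(a,f), on(c,f), on(e,c)}
4. flip(f,a)  →  {clear(f,a), clear(f,f), holds(a,c), holds(a,f), holds(c,c), holds(f,f), on(a,c), on(c,f), on(e,c)}

step(a,c); free(c,f); free(e,c); flip(f,a)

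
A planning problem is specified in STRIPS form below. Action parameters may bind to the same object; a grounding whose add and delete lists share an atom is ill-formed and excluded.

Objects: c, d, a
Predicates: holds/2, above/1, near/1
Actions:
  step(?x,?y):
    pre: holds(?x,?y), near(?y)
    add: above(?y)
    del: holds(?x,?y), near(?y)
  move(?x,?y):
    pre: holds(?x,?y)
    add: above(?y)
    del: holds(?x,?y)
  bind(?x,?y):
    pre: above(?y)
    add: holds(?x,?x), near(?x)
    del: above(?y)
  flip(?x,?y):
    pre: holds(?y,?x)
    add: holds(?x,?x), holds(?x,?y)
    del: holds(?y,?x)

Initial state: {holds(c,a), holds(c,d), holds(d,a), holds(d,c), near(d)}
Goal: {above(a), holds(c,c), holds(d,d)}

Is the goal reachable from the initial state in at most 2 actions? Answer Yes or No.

1. move(c,a)  →  {above(a), holds(c,d), holds(d,a), holds(d,c), near(d)}
2. flip(c,d)  →  {above(a), holds(c,c), holds(c,d), holds(d,a), near(d)}
3. flip(d,c)  →  {above(a), holds(c,c), holds(d,a), holds(d,c), holds(d,d), near(d)}
optimal plan length = 3; 3 > 2

No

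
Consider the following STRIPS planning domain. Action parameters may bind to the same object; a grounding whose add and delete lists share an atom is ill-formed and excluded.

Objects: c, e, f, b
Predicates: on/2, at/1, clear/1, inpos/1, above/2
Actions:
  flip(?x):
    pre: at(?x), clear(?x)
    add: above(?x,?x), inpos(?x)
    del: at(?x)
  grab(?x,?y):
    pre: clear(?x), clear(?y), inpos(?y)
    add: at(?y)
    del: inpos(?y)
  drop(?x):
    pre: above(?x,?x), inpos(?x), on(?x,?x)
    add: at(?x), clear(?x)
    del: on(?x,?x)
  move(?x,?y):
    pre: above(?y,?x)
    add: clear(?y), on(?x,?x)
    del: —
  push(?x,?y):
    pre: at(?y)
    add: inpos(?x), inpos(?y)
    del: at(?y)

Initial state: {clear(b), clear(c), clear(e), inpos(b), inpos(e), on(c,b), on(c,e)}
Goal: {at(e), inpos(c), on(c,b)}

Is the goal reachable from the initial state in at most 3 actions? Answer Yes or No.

1. grab(c,e)  →  {at(e), clear(b), clear(c), clear(e), inpos(b), on(c,b), on(c,e)}
2. grab(c,b)  →  {at(b), at(e), clear(b), clear(c), clear(e), on(c,b), on(c,e)}
3. push(c,b)  →  {at(e), clear(b), clear(c), clear(e), inpos(b), inpos(c), on(c,b), on(c,e)}
optimal plan length = 3; 3 ≤ 3

Yes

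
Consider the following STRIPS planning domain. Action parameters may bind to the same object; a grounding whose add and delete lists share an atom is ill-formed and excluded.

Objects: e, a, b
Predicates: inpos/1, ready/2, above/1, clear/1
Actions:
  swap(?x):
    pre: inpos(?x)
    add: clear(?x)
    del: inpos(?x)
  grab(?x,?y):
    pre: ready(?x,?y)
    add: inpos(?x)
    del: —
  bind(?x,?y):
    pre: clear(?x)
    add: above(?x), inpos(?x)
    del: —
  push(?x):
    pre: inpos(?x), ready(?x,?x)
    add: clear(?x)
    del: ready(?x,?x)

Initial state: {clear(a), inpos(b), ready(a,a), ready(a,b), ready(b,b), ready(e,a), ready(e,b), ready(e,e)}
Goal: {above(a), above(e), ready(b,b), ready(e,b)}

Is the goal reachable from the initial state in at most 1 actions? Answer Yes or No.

No

1. grab(e,e)  →  {clear(a), inpos(b), inpos(e), ready(a,a), ready(a,b), ready(b,b), ready(e,a), ready(e,b), ready(e,e)}
2. swap(e)  →  {clear(a), clear(e), inpos(b), ready(a,a), ready(a,b), ready(b,b), ready(e,a), ready(e,b), ready(e,e)}
3. bind(e,e)  →  {above(e), clear(a), clear(e), inpos(b), inpos(e), ready(a,a), ready(a,b), ready(b,b), ready(e,a), ready(e,b), ready(e,e)}
4. bind(a,e)  →  {above(a), above(e), clear(a), clear(e), inpos(a), inpos(b), inpos(e), ready(a,a), ready(a,b), ready(b,b), ready(e,a), ready(e,b), ready(e,e)}
optimal plan length = 4; 4 > 1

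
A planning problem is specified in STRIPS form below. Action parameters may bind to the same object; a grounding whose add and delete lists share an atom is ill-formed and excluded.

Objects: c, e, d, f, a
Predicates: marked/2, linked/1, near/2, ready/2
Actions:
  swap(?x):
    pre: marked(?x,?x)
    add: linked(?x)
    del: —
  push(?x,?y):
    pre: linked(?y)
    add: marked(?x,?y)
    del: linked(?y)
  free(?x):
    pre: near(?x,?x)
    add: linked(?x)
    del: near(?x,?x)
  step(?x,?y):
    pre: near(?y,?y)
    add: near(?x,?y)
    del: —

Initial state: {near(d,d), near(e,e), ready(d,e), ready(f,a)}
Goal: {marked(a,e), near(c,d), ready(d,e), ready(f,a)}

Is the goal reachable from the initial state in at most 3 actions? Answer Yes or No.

Yes

1. free(e)  →  {linked(e), near(d,d), ready(d,e), ready(f,a)}
2. push(a,e)  →  {marked(a,e), near(d,d), ready(d,e), ready(f,a)}
3. step(c,d)  →  {marked(a,e), near(c,d), near(d,d), ready(d,e), ready(f,a)}
optimal plan length = 3; 3 ≤ 3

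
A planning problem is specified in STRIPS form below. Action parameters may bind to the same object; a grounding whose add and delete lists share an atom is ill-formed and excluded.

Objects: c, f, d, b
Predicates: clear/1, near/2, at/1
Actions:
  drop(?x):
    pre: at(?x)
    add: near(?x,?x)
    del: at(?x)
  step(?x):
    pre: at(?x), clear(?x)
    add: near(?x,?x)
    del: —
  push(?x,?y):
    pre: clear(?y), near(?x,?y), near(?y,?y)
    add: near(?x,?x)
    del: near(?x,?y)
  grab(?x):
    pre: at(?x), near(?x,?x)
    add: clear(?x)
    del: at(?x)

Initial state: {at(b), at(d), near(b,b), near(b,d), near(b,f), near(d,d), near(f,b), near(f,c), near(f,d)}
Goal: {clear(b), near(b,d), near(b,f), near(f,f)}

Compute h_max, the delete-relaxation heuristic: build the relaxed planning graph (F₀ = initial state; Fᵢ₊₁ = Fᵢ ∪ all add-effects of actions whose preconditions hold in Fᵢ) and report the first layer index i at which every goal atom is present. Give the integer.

F0 = init (9 atoms)
F1 = F0 ∪ {clear(b), clear(d)}  (11 atoms)
F2 = F1 ∪ {near(f,f)}  (12 atoms)
goal ⊆ F2  ⇒  h_max = 2

2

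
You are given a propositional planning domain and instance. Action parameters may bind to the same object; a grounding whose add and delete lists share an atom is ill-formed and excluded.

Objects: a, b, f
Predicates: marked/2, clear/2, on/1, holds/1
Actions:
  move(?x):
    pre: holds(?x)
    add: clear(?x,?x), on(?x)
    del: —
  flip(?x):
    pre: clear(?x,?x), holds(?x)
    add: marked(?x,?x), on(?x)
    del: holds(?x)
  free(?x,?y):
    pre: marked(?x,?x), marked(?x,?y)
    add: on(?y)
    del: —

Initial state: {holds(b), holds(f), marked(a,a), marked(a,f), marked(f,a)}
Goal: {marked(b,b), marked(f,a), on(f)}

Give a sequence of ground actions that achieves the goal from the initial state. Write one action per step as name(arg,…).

1. move(b)  →  {clear(b,b), holds(b), holds(f), marked(a,a), marked(a,f), marked(f,a), on(b)}
2. move(f)  →  {clear(b,b), clear(f,f), holds(b), holds(f), marked(a,a), marked(a,f), marked(f,a), on(b), on(f)}
3. flip(b)  →  {clear(b,b), clear(f,f), holds(f), marked(a,a), marked(a,f), marked(b,b), marked(f,a), on(b), on(f)}

move(b); move(f); flip(b)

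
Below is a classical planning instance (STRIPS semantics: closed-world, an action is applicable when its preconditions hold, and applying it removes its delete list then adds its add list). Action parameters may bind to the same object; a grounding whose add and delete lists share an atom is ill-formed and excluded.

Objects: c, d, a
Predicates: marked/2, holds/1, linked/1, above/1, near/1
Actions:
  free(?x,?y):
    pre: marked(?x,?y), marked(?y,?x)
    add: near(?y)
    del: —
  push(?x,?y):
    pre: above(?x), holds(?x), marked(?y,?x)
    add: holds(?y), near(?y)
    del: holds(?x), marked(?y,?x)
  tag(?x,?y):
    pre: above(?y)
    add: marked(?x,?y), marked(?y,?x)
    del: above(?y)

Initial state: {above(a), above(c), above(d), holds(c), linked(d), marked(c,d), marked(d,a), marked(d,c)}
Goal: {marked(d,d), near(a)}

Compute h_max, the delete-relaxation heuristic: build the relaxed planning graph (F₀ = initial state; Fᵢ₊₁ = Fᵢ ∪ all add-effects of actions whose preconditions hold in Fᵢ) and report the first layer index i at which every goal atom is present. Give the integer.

2

F0 = init (8 atoms)
F1 = F0 ∪ {holds(d), marked(a,a), marked(a,c), marked(a,d), marked(c,a), marked(c,c), marked(d,d), near(c), near(d)}  (17 atoms)
F2 = F1 ∪ {holds(a), near(a)}  (19 atoms)
goal ⊆ F2  ⇒  h_max = 2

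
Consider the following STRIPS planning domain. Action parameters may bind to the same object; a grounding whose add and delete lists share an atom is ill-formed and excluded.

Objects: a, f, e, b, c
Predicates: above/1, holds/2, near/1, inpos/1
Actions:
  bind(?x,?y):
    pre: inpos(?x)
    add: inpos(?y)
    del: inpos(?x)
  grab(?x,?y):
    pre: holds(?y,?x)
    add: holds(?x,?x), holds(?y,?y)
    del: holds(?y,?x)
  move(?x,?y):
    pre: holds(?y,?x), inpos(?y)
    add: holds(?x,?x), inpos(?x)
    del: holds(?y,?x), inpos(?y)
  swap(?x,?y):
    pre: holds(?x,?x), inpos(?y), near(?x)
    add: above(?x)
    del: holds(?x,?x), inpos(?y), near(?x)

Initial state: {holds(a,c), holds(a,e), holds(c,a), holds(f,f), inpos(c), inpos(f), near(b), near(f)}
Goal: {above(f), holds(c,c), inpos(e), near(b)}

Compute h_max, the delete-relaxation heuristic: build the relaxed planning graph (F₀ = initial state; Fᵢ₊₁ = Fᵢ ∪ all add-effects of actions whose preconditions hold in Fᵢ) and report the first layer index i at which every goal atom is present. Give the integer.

1

F0 = init (8 atoms)
F1 = F0 ∪ {above(f), holds(a,a), holds(c,c), holds(e,e), inpos(a), inpos(b), inpos(e)}  (15 atoms)
goal ⊆ F1  ⇒  h_max = 1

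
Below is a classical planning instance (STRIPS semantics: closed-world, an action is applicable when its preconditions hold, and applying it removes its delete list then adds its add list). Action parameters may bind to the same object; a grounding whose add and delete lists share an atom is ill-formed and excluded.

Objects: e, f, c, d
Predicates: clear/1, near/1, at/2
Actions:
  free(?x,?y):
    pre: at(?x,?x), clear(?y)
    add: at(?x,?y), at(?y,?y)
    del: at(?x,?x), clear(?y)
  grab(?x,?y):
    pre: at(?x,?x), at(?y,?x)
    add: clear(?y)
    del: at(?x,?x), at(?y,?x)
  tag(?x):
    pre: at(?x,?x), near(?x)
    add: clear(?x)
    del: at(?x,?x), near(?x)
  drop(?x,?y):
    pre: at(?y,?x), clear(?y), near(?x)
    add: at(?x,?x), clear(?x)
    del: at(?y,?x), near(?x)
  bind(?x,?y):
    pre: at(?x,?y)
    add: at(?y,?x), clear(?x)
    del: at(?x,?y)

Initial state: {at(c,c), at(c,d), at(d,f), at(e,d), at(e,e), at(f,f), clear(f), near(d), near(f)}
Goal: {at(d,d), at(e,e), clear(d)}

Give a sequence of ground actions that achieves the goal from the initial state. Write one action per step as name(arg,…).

1. grab(c,c)  →  {at(c,d), at(d,f), at(e,d), at(e,e), at(f,f), clear(c), clear(f), near(d), near(f)}
2. drop(d,c)  →  {at(d,d), at(d,f), at(e,d), at(e,e), at(f,f), clear(c), clear(d), clear(f), near(f)}

grab(c,c); drop(d,c)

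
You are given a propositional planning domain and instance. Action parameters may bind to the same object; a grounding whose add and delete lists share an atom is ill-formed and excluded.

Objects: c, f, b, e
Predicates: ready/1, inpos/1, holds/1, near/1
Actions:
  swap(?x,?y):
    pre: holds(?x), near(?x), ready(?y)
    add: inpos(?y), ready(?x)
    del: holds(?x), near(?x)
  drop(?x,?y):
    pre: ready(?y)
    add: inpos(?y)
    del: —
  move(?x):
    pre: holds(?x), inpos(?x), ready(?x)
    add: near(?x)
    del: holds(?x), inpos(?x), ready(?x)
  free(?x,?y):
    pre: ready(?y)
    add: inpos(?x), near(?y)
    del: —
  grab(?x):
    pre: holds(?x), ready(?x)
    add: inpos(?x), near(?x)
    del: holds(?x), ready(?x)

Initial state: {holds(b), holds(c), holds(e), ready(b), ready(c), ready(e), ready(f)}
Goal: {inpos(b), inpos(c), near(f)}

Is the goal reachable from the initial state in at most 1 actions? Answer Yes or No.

1. drop(c,c)  →  {holds(b), holds(c), holds(e), inpos(c), ready(b), ready(c), ready(e), ready(f)}
2. free(b,f)  →  {holds(b), holds(c), holds(e), inpos(b), inpos(c), near(f), ready(b), ready(c), ready(e), ready(f)}
optimal plan length = 2; 2 > 1

No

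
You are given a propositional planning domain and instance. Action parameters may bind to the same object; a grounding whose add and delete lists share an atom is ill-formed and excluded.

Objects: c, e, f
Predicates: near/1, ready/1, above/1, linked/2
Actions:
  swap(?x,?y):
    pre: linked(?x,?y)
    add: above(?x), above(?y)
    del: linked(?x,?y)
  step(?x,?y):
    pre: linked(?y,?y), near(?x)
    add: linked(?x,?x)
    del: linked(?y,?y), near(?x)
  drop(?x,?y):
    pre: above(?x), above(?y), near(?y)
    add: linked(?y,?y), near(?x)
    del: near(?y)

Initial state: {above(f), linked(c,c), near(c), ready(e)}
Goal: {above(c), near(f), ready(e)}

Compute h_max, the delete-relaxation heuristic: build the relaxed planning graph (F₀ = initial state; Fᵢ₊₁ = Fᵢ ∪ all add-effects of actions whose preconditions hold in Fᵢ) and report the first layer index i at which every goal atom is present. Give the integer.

F0 = init (4 atoms)
F1 = F0 ∪ {above(c)}  (5 atoms)
F2 = F1 ∪ {near(f)}  (6 atoms)
goal ⊆ F2  ⇒  h_max = 2

2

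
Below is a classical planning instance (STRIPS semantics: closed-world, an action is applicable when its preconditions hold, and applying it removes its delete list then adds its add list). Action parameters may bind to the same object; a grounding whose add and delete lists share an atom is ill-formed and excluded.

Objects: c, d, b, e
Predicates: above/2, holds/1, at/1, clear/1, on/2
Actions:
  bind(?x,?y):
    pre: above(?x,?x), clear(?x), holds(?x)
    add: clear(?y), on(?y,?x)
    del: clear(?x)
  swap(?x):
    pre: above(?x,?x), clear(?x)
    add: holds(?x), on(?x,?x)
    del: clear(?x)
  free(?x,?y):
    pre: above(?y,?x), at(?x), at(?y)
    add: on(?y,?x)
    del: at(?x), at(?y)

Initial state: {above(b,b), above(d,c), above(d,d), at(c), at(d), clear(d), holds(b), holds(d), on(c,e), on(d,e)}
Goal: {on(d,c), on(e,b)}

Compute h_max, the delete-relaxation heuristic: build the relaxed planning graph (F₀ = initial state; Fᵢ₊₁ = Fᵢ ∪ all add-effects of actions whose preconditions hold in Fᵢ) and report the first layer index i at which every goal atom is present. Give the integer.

F0 = init (10 atoms)
F1 = F0 ∪ {clear(b), clear(c), clear(e), on(b,d), on(c,d), on(d,c), on(d,d), on(e,d)}  (18 atoms)
F2 = F1 ∪ {on(b,b), on(c,b), on(d,b), on(e,b)}  (22 atoms)
goal ⊆ F2  ⇒  h_max = 2

2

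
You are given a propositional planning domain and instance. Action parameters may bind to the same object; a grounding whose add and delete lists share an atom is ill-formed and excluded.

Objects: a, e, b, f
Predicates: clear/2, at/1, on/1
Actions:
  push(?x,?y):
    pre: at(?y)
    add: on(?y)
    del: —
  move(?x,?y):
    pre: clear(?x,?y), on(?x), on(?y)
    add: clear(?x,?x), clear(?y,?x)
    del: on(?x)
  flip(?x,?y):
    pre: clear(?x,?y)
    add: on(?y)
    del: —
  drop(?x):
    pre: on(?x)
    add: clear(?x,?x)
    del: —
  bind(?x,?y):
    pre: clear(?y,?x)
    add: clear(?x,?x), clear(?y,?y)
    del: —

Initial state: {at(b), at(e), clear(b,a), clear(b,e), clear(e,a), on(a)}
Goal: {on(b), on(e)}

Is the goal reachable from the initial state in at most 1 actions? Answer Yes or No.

No

1. push(a,e)  →  {at(b), at(e), clear(b,a), clear(b,e), clear(e,a), on(a), on(e)}
2. push(a,b)  →  {at(b), at(e), clear(b,a), clear(b,e), clear(e,a), on(a), on(b), on(e)}
optimal plan length = 2; 2 > 1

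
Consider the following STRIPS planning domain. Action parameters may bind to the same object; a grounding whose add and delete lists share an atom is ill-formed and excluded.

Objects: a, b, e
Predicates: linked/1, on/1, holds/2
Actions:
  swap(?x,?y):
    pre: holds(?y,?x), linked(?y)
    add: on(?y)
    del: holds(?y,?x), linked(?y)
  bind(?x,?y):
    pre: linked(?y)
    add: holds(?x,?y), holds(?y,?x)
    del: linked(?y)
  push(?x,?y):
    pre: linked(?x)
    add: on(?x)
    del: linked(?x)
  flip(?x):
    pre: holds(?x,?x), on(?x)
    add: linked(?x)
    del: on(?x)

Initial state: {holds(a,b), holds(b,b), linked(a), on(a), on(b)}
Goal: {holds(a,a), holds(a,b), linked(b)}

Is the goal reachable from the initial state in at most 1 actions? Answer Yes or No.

1. bind(a,a)  →  {holds(a,a), holds(a,b), holds(b,b), on(a), on(b)}
2. flip(b)  →  {holds(a,a), holds(a,b), holds(b,b), linked(b), on(a)}
optimal plan length = 2; 2 > 1

No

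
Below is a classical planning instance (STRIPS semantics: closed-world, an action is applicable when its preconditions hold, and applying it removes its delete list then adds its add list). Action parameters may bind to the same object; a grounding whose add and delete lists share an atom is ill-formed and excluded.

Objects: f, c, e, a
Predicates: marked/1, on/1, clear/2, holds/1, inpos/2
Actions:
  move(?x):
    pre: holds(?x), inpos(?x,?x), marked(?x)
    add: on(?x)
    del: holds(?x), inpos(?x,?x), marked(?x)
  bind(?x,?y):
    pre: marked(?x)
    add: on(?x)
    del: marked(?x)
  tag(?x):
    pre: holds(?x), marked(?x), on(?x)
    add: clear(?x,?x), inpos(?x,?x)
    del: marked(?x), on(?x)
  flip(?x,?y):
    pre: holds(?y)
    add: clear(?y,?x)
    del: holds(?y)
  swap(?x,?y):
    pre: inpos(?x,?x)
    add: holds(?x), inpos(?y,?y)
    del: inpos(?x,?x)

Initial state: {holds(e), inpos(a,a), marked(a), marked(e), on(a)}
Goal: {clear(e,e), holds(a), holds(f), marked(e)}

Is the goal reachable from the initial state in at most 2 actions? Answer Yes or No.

1. flip(e,e)  →  {clear(e,e), inpos(a,a), marked(a), marked(e), on(a)}
2. swap(a,f)  →  {clear(e,e), holds(a), inpos(f,f), marked(a), marked(e), on(a)}
3. swap(f,c)  →  {clear(e,e), holds(a), holds(f), inpos(c,c), marked(a), marked(e), on(a)}
optimal plan length = 3; 3 > 2

No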